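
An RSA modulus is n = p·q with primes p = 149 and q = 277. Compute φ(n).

40848

φ(pq) = (p−1)(q−1) = 148 · 276 = 40848.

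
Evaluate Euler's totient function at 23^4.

267674

φ(279841) = 279841 · (1 − 1/23)
       = 279841 · 22/23 = 267674.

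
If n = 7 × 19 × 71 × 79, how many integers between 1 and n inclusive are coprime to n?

φ(745997) = 745997 · (1 − 1/7) · (1 − 1/19) · (1 − 1/71) · (1 − 1/79)
       = 745997 · 589680/745997 = 589680.

589680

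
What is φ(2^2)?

2

φ(4) = 4 · (1 − 1/2)
       = 4 · 1/2 = 2.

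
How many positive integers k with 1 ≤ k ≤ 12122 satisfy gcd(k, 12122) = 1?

5040

Factor 12122: 12122 = 2 · 11 · 19 · 29.
φ(12122) = 12122 · (1 − 1/2) · (1 − 1/11) · (1 − 1/19) · (1 − 1/29)
       = 12122 · 5040/12122 = 5040.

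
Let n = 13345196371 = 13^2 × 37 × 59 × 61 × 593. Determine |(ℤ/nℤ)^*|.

11569858560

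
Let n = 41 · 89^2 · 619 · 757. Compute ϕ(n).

φ(152177483663) = 152177483663 · (1 − 1/41) · (1 − 1/89) · (1 − 1/619) · (1 − 1/757)
       = 152177483663 · 1644572160/1709859367 = 146366922240.

146366922240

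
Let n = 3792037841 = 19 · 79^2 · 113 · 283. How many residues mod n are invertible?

3503170944

φ(3792037841) = 3792037841 · (1 − 1/19) · (1 − 1/79) · (1 − 1/113) · (1 − 1/283)
       = 3792037841 · 44343936/48000479 = 3503170944.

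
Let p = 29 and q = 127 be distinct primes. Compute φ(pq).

For distinct primes, φ(pq) = (p−1)(q−1) = 28 × 126 = 3528.

3528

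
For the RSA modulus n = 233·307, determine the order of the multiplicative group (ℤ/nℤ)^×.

70992

φ(n) = (p − 1)(q − 1) = (233−1)(307−1) = 232·306 = 70992.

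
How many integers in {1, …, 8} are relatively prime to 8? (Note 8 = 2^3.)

φ(8) = 8 · (1 − 1/2)
       = 8 · 1/2 = 4.

4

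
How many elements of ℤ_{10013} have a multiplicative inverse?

Factor 10013: 10013 = 17 · 19 · 31.
φ(10013) = 10013 · (1 − 1/17) · (1 − 1/19) · (1 − 1/31)
       = 10013 · 8640/10013 = 8640.

8640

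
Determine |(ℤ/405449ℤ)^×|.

336000

First factor: 405449 = 11 · 29 · 31 · 41.
φ(11) = 11 − 1 = 10.
φ(29) = 29 − 1 = 28.
φ(31) = 31 − 1 = 30.
φ(41) = 41 − 1 = 40.
Since φ is multiplicative, φ(405449) = 10 · 28 · 30 · 40 = 336000.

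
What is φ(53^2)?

φ(53^2) = 53^1·(53−1) = 53·52 = 2756.

2756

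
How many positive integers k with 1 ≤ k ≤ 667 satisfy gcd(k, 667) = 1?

616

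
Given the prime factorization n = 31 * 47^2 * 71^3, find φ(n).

φ(24509387369) = 24509387369 · (1 − 1/31) · (1 − 1/47) · (1 − 1/71)
       = 24509387369 · 96600/103447 = 22887148200.

22887148200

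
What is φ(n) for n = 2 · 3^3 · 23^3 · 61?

12569040

φ(40078098) = 40078098 · (1 − 1/2) · (1 − 1/3) · (1 − 1/23) · (1 − 1/61)
       = 40078098 · 2640/8418 = 12569040.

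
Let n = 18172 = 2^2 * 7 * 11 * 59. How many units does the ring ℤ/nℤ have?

φ(18172) = 18172 · (1 − 1/2) · (1 − 1/7) · (1 − 1/11) · (1 − 1/59)
       = 18172 · 3480/9086 = 6960.

6960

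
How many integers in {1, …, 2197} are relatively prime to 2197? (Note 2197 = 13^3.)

φ(13^3) = 13^2·(13−1) = 169·12 = 2028.

2028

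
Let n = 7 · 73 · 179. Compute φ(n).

76896

φ(7) = 7 − 1 = 6.
φ(73) = 73 − 1 = 72.
φ(179) = 179 − 1 = 178.
Multiply: 6 · 72 · 178 = 76896.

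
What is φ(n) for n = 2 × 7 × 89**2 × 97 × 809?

φ(8702184862) = 8702184862 · (1 − 1/2) · (1 − 1/7) · (1 − 1/89) · (1 − 1/97) · (1 − 1/809)
       = 8702184862 · 40955904/97777358 = 3645075456.

3645075456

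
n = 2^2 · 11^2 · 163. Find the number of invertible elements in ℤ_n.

φ(2^2) = 2^1·(2−1) = 2·1 = 2.
φ(11^2) = 11^1·(11−1) = 11·10 = 110.
φ(163) = 163 − 1 = 162.
Since φ is multiplicative, φ(78892) = 2 · 110 · 162 = 35640.

35640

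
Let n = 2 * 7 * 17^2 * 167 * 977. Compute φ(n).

264410112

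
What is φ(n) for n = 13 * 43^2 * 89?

φ(13) = 13 − 1 = 12.
φ(43^2) = 43^2 − 43^1 = 1849 − 43 = 1806.
φ(89) = 89 − 1 = 88.
φ(2139293) = 12 × 1806 × 88 = 1907136.

1907136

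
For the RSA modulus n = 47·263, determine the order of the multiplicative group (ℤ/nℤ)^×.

12052

φ(n) = (p − 1)(q − 1) = (47−1)(263−1) = 46·262 = 12052.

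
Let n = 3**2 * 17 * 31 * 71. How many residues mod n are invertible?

201600

φ(3^2) = 3^2 − 3^1 = 9 − 3 = 6.
φ(17) = 17 − 1 = 16.
φ(31) = 31 − 1 = 30.
φ(71) = 71 − 1 = 70.
Since φ is multiplicative, φ(336753) = 6 · 16 · 30 · 70 = 201600.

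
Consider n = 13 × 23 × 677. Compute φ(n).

φ(202423) = 202423 · (1 − 1/13) · (1 − 1/23) · (1 − 1/677)
       = 202423 · 178464/202423 = 178464.

178464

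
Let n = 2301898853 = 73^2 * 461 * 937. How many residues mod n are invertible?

2263023360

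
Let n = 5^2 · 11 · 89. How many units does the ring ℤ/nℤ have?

17600

φ(24475) = 24475 · (1 − 1/5) · (1 − 1/11) · (1 − 1/89)
       = 24475 · 3520/4895 = 17600.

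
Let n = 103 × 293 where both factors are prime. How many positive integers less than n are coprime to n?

29784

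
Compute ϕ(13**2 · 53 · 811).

φ(7264127) = 7264127 · (1 − 1/13) · (1 − 1/53) · (1 − 1/811)
       = 7264127 · 505440/558779 = 6570720.

6570720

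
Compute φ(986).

448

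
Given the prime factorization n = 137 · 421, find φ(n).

57120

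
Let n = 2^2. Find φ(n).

2

φ(4) = 4 · (1 − 1/2)
       = 4 · 1/2 = 2.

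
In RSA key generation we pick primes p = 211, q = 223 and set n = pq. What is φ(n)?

46620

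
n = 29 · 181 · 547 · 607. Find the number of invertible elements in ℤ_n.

1667615040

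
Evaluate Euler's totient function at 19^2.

φ(361) = 361 · (1 − 1/19)
       = 361 · 18/19 = 342.

342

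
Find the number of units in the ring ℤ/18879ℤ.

Factor 18879: 18879 = 3 · 7 · 29 · 31.
φ(18879) = 18879 · (1 − 1/3) · (1 − 1/7) · (1 − 1/29) · (1 − 1/31)
       = 18879 · 10080/18879 = 10080.

10080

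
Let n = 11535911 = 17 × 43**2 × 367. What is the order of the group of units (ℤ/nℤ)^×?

φ(17) = 17 − 1 = 16.
φ(43^2) = 43^2 − 43^1 = 1849 − 43 = 1806.
φ(367) = 367 − 1 = 366.
φ(11535911) = 16 × 1806 × 366 = 10575936.

10575936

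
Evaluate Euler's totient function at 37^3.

49284

φ(37^3) = 37^3 − 37^2 = 50653 − 1369 = 49284.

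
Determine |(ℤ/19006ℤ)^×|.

8064

19006 = 2 · 13 · 17 · 43.
φ(2) = 2 − 1 = 1.
φ(13) = 13 − 1 = 12.
φ(17) = 17 − 1 = 16.
φ(43) = 43 − 1 = 42.
Multiply: 1 · 12 · 16 · 42 = 8064.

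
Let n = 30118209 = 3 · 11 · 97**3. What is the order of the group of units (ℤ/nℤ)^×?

φ(3) = 3 − 1 = 2.
φ(11) = 11 − 1 = 10.
φ(97^3) = 97^3 − 97^2 = 912673 − 9409 = 903264.
Since φ is multiplicative, φ(30118209) = 2 · 10 · 903264 = 18065280.

18065280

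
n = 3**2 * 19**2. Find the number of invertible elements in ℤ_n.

φ(3249) = 3249 · (1 − 1/3) · (1 − 1/19)
       = 3249 · 36/57 = 2052.

2052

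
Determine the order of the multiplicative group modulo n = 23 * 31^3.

φ(23) = 23 − 1 = 22.
φ(31^3) = 31^2·(31−1) = 961·30 = 28830.
Multiply: 22 · 28830 = 634260.

634260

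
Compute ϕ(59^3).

201898

φ(205379) = 205379 · (1 − 1/59)
       = 205379 · 58/59 = 201898.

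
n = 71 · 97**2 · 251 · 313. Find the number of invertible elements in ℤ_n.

50843520000

φ(71) = 71 − 1 = 70.
φ(97^2) = 97^2 − 97^1 = 9409 − 97 = 9312.
φ(251) = 251 − 1 = 250.
φ(313) = 313 − 1 = 312.
φ(52483147957) = 70 × 9312 × 250 × 312 = 50843520000.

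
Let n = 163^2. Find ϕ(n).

φ(26569) = 26569 · (1 − 1/163)
       = 26569 · 162/163 = 26406.

26406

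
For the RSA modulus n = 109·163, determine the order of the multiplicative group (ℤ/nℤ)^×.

17496

φ(17767) = 17767 · (1 − 1/109) · (1 − 1/163)
       = 17767 · 17496/17767 = 17496.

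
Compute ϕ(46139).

42336

46139 = 29 · 37 · 43.
φ(29) = 29 − 1 = 28.
φ(37) = 37 − 1 = 36.
φ(43) = 43 − 1 = 42.
Multiply: 28 · 36 · 42 = 42336.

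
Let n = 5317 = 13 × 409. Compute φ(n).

φ(13) = 13 − 1 = 12.
φ(409) = 409 − 1 = 408.
Since φ is multiplicative, φ(5317) = 12 · 408 = 4896.

4896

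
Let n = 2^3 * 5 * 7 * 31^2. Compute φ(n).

φ(2^3) = 2^3 − 2^2 = 8 − 4 = 4.
φ(5) = 5 − 1 = 4.
φ(7) = 7 − 1 = 6.
φ(31^2) = 31^2 − 31^1 = 961 − 31 = 930.
Since φ is multiplicative, φ(269080) = 4 · 4 · 6 · 930 = 89280.

89280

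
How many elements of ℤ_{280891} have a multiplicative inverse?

Factor 280891: 280891 = 13 · 17 · 31 · 41.
φ(13) = 13 − 1 = 12.
φ(17) = 17 − 1 = 16.
φ(31) = 31 − 1 = 30.
φ(41) = 41 − 1 = 40.
φ(280891) = 12 × 16 × 30 × 40 = 230400.

230400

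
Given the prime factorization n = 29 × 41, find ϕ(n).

1120

φ(29) = 29 − 1 = 28.
φ(41) = 41 − 1 = 40.
Since φ is multiplicative, φ(1189) = 28 · 40 = 1120.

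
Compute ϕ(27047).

Factor 27047: 27047 = 17 × 37 × 43.
φ(27047) = 27047 · (1 − 1/17) · (1 − 1/37) · (1 − 1/43)
       = 27047 · 24192/27047 = 24192.

24192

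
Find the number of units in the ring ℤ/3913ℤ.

Prime factorization: 3913 = 7 · 13 · 43.
φ(3913) = 3913 · (1 − 1/7) · (1 − 1/13) · (1 − 1/43)
       = 3913 · 3024/3913 = 3024.

3024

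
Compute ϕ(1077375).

499200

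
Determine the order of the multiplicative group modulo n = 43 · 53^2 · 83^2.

φ(43) = 43 − 1 = 42.
φ(53^2) = 53^1·(53−1) = 53·52 = 2756.
φ(83^2) = 83^1·(83−1) = 83·82 = 6806.
Multiply: 42 · 2756 · 6806 = 787808112.

787808112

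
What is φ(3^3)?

φ(27) = 27 · (1 − 1/3)
       = 27 · 2/3 = 18.

18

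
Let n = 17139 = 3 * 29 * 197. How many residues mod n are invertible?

10976

φ(17139) = 17139 · (1 − 1/3) · (1 − 1/29) · (1 − 1/197)
       = 17139 · 10976/17139 = 10976.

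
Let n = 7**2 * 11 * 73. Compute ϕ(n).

30240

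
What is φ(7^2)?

42

φ(49) = 49 · (1 − 1/7)
       = 49 · 6/7 = 42.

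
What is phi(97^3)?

903264

φ(97^3) = 97^3 − 97^2 = 912673 − 9409 = 903264.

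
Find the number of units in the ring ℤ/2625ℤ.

1200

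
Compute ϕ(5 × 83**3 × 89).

φ(254445215) = 254445215 · (1 − 1/5) · (1 − 1/83) · (1 − 1/89)
       = 254445215 · 28864/36935 = 198844096.

198844096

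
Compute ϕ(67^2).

4422

φ(67^2) = 67^1·(67−1) = 67·66 = 4422.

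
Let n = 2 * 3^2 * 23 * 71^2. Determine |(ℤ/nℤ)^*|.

656040

φ(2) = 2 − 1 = 1.
φ(3^2) = 3^1·(3−1) = 3·2 = 6.
φ(23) = 23 − 1 = 22.
φ(71^2) = 71^2 − 71^1 = 5041 − 71 = 4970.
φ(2086974) = 1 × 6 × 22 × 4970 = 656040.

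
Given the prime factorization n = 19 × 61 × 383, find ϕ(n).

412560

φ(19) = 19 − 1 = 18.
φ(61) = 61 − 1 = 60.
φ(383) = 383 − 1 = 382.
φ(443897) = 18 × 60 × 382 = 412560.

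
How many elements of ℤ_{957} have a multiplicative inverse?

Prime factorization: 957 = 3 · 11 · 29.
φ(3) = 3 − 1 = 2.
φ(11) = 11 − 1 = 10.
φ(29) = 29 − 1 = 28.
Multiply: 2 · 10 · 28 = 560.

560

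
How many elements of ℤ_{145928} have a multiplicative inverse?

64512

145928 = 2^3 * 17 * 29 * 37.
φ(2^3) = 2^3 − 2^2 = 8 − 4 = 4.
φ(17) = 17 − 1 = 16.
φ(29) = 29 − 1 = 28.
φ(37) = 37 − 1 = 36.
Multiply: 4 · 16 · 28 · 36 = 64512.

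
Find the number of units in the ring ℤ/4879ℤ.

3840

Factor 4879: 4879 = 7 * 17 * 41.
φ(7) = 7 − 1 = 6.
φ(17) = 17 − 1 = 16.
φ(41) = 41 − 1 = 40.
Multiply: 6 · 16 · 40 = 3840.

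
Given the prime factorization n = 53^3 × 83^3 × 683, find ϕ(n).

φ(58141012374917) = 58141012374917 · (1 − 1/53) · (1 − 1/83) · (1 − 1/683)
       = 58141012374917 · 2908048/3004517 = 56274221365648.

56274221365648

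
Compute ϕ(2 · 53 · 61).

3120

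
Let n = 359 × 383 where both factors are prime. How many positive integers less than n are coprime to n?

φ(359) = 359 − 1 = 358.
φ(383) = 383 − 1 = 382.
Since φ is multiplicative, φ(137497) = 358 · 382 = 136756.

136756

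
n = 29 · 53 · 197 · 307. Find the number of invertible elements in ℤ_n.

87325056

φ(29) = 29 − 1 = 28.
φ(53) = 53 − 1 = 52.
φ(197) = 197 − 1 = 196.
φ(307) = 307 − 1 = 306.
Multiply: 28 · 52 · 196 · 306 = 87325056.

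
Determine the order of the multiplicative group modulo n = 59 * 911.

52780

φ(59) = 59 − 1 = 58.
φ(911) = 911 − 1 = 910.
Since φ is multiplicative, φ(53749) = 58 · 910 = 52780.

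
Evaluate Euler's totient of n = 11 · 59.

580

φ(649) = 649 · (1 − 1/11) · (1 − 1/59)
       = 649 · 580/649 = 580.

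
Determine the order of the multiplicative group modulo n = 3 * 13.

φ(3) = 3 − 1 = 2.
φ(13) = 13 − 1 = 12.
φ(39) = 2 × 12 = 24.

24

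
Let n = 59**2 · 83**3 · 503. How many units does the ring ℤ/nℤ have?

970406639912

φ(1001166445141) = 1001166445141 · (1 − 1/59) · (1 − 1/83) · (1 − 1/503)
       = 1001166445141 · 2387512/2463191 = 970406639912.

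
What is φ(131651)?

112320

131651 = 13**2 · 19 · 41.
φ(13^2) = 13^2 − 13^1 = 169 − 13 = 156.
φ(19) = 19 − 1 = 18.
φ(41) = 41 − 1 = 40.
Since φ is multiplicative, φ(131651) = 156 · 18 · 40 = 112320.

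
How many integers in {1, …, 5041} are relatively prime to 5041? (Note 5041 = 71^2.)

4970

φ(71^2) = 71^2 − 71^1 = 5041 − 71 = 4970.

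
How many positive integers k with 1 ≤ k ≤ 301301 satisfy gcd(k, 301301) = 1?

211680

Factor 301301: 301301 = 7^2 * 11 * 13 * 43.
φ(301301) = 301301 · (1 − 1/7) · (1 − 1/11) · (1 − 1/13) · (1 − 1/43)
       = 301301 · 30240/43043 = 211680.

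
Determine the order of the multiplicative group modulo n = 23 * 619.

13596

φ(14237) = 14237 · (1 − 1/23) · (1 − 1/619)
       = 14237 · 13596/14237 = 13596.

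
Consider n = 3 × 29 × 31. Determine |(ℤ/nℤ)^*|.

φ(2697) = 2697 · (1 − 1/3) · (1 − 1/29) · (1 − 1/31)
       = 2697 · 1680/2697 = 1680.

1680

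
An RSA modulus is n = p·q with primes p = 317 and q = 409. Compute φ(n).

φ(n) = (p − 1)(q − 1) = (317−1)(409−1) = 316·408 = 128928.

128928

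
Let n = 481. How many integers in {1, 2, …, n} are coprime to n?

432

481 = 13 · 37.
φ(481) = 481 · (1 − 1/13) · (1 − 1/37)
       = 481 · 432/481 = 432.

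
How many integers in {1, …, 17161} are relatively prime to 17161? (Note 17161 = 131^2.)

φ(17161) = 17161 · (1 − 1/131)
       = 17161 · 130/131 = 17030.

17030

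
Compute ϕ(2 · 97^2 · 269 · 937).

2335896576

φ(4743133354) = 4743133354 · (1 − 1/2) · (1 − 1/97) · (1 − 1/269) · (1 − 1/937)
       = 4743133354 · 24081408/48898282 = 2335896576.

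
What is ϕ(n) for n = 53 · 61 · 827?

φ(53) = 53 − 1 = 52.
φ(61) = 61 − 1 = 60.
φ(827) = 827 − 1 = 826.
Since φ is multiplicative, φ(2673691) = 52 · 60 · 826 = 2577120.

2577120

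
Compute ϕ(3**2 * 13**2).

φ(1521) = 1521 · (1 − 1/3) · (1 − 1/13)
       = 1521 · 24/39 = 936.

936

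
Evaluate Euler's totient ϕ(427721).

345744

Prime factorization: 427721 = 7^3 × 29 × 43.
φ(7^3) = 7^2·(7−1) = 49·6 = 294.
φ(29) = 29 − 1 = 28.
φ(43) = 43 − 1 = 42.
Since φ is multiplicative, φ(427721) = 294 · 28 · 42 = 345744.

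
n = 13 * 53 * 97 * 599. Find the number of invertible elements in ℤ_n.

φ(13) = 13 − 1 = 12.
φ(53) = 53 − 1 = 52.
φ(97) = 97 − 1 = 96.
φ(599) = 599 − 1 = 598.
Since φ is multiplicative, φ(40032967) = 12 · 52 · 96 · 598 = 35822592.

35822592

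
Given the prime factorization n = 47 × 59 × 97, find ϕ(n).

φ(47) = 47 − 1 = 46.
φ(59) = 59 − 1 = 58.
φ(97) = 97 − 1 = 96.
φ(268981) = 46 × 58 × 96 = 256128.

256128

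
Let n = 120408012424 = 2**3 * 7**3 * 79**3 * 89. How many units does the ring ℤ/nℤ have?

φ(120408012424) = 120408012424 · (1 − 1/2) · (1 − 1/7) · (1 − 1/79) · (1 − 1/89)
       = 120408012424 · 41184/98434 = 50377751424.

50377751424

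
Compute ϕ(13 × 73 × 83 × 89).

6234624

φ(13) = 13 − 1 = 12.
φ(73) = 73 − 1 = 72.
φ(83) = 83 − 1 = 82.
φ(89) = 89 − 1 = 88.
Since φ is multiplicative, φ(7010263) = 12 · 72 · 82 · 88 = 6234624.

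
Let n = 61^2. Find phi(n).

3660

φ(61^2) = 61^1·(61−1) = 61·60 = 3660.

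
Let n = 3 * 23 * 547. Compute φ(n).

φ(3) = 3 − 1 = 2.
φ(23) = 23 − 1 = 22.
φ(547) = 547 − 1 = 546.
φ(37743) = 2 × 22 × 546 = 24024.

24024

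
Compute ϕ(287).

240

First factor: 287 = 7 × 41.
φ(287) = 287 · (1 − 1/7) · (1 − 1/41)
       = 287 · 240/287 = 240.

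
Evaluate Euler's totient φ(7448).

Factor 7448: 7448 = 2**3 · 7**2 · 19.
φ(2^3) = 2^2·(2−1) = 4·1 = 4.
φ(7^2) = 7^1·(7−1) = 7·6 = 42.
φ(19) = 19 − 1 = 18.
φ(7448) = 4 × 42 × 18 = 3024.

3024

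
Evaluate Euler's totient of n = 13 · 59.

696

φ(767) = 767 · (1 − 1/13) · (1 − 1/59)
       = 767 · 696/767 = 696.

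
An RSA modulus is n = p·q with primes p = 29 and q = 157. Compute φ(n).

4368

φ(n) = (p − 1)(q − 1) = (29−1)(157−1) = 28·156 = 4368.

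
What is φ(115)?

88

115 = 5 · 23.
φ(5) = 5 − 1 = 4.
φ(23) = 23 − 1 = 22.
Since φ is multiplicative, φ(115) = 4 · 22 = 88.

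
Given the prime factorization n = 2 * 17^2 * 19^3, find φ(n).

φ(3964502) = 3964502 · (1 − 1/2) · (1 − 1/17) · (1 − 1/19)
       = 3964502 · 288/646 = 1767456.

1767456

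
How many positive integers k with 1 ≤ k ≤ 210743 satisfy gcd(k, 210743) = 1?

Prime factorization: 210743 = 13**2 · 29 · 43.
φ(210743) = 210743 · (1 − 1/13) · (1 − 1/29) · (1 − 1/43)
       = 210743 · 14112/16211 = 183456.

183456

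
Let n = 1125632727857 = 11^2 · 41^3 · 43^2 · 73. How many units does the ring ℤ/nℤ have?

961768684800

φ(11^2) = 11^2 − 11^1 = 121 − 11 = 110.
φ(41^3) = 41^2·(41−1) = 1681·40 = 67240.
φ(43^2) = 43^1·(43−1) = 43·42 = 1806.
φ(73) = 73 − 1 = 72.
Since φ is multiplicative, φ(1125632727857) = 110 · 67240 · 1806 · 72 = 961768684800.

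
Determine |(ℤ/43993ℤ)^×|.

40320

43993 = 29 · 37 · 41.
φ(43993) = 43993 · (1 − 1/29) · (1 − 1/37) · (1 − 1/41)
       = 43993 · 40320/43993 = 40320.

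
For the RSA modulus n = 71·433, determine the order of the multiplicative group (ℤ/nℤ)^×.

For distinct primes, φ(pq) = (p−1)(q−1) = 70 × 432 = 30240.

30240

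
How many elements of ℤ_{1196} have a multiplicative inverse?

Prime factorization: 1196 = 2^2 × 13 × 23.
φ(2^2) = 2^2 − 2^1 = 4 − 2 = 2.
φ(13) = 13 − 1 = 12.
φ(23) = 23 − 1 = 22.
Multiply: 2 · 12 · 22 = 528.

528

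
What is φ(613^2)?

φ(375769) = 375769 · (1 − 1/613)
       = 375769 · 612/613 = 375156.

375156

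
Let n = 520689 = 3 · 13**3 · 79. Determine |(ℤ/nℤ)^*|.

316368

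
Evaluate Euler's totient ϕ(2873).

First factor: 2873 = 13**2 × 17.
φ(13^2) = 13^2 − 13^1 = 169 − 13 = 156.
φ(17) = 17 − 1 = 16.
Multiply: 156 · 16 = 2496.

2496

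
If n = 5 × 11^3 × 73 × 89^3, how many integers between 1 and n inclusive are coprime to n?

φ(342484514735) = 342484514735 · (1 − 1/5) · (1 − 1/11) · (1 − 1/73) · (1 − 1/89)
       = 342484514735 · 253440/357335 = 242907287040.

242907287040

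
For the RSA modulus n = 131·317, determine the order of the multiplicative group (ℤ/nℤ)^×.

41080

φ(n) = (p − 1)(q − 1) = (131−1)(317−1) = 130·316 = 41080.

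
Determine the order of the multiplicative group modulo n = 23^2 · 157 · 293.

23049312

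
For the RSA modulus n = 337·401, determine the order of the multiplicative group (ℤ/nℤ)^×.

134400

φ(337) = 337 − 1 = 336.
φ(401) = 401 − 1 = 400.
φ(135137) = 336 × 400 = 134400.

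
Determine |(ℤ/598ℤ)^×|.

264

Prime factorization: 598 = 2 · 13 · 23.
φ(598) = 598 · (1 − 1/2) · (1 − 1/13) · (1 − 1/23)
       = 598 · 264/598 = 264.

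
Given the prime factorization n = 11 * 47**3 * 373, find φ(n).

378004080

φ(11) = 11 − 1 = 10.
φ(47^3) = 47^3 − 47^2 = 103823 − 2209 = 101614.
φ(373) = 373 − 1 = 372.
Multiply: 10 · 101614 · 372 = 378004080.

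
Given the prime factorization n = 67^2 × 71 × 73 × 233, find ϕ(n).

φ(67^2) = 67^2 − 67^1 = 4489 − 67 = 4422.
φ(71) = 71 − 1 = 70.
φ(73) = 73 − 1 = 72.
φ(233) = 233 − 1 = 232.
φ(5421091471) = 4422 × 70 × 72 × 232 = 5170556160.

5170556160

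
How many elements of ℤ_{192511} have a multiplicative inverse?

Factor 192511: 192511 = 11^2 · 37 · 43.
φ(192511) = 192511 · (1 − 1/11) · (1 − 1/37) · (1 − 1/43)
       = 192511 · 15120/17501 = 166320.

166320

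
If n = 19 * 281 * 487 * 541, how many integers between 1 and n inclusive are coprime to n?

φ(19) = 19 − 1 = 18.
φ(281) = 281 − 1 = 280.
φ(487) = 487 − 1 = 486.
φ(541) = 541 − 1 = 540.
Multiply: 18 · 280 · 486 · 540 = 1322697600.

1322697600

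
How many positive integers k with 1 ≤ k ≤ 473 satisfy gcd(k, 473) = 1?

First factor: 473 = 11 · 43.
φ(473) = 473 · (1 − 1/11) · (1 − 1/43)
       = 473 · 420/473 = 420.

420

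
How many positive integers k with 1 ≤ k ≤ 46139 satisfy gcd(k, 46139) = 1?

Prime factorization: 46139 = 29 × 37 × 43.
φ(46139) = 46139 · (1 − 1/29) · (1 − 1/37) · (1 − 1/43)
       = 46139 · 42336/46139 = 42336.

42336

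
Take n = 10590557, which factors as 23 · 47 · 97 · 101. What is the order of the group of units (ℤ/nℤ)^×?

φ(23) = 23 − 1 = 22.
φ(47) = 47 − 1 = 46.
φ(97) = 97 − 1 = 96.
φ(101) = 101 − 1 = 100.
φ(10590557) = 22 × 46 × 96 × 100 = 9715200.

9715200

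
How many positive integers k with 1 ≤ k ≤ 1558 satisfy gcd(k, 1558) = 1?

1558 = 2 · 19 · 41.
φ(1558) = 1558 · (1 − 1/2) · (1 − 1/19) · (1 − 1/41)
       = 1558 · 720/1558 = 720.

720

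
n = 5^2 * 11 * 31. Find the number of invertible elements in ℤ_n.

6000

φ(8525) = 8525 · (1 − 1/5) · (1 − 1/11) · (1 − 1/31)
       = 8525 · 1200/1705 = 6000.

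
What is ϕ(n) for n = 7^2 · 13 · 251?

126000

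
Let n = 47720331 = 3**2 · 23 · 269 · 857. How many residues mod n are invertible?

30281856

φ(47720331) = 47720331 · (1 − 1/3) · (1 − 1/23) · (1 − 1/269) · (1 − 1/857)
       = 47720331 · 10093952/15906777 = 30281856.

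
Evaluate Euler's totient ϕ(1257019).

Factor 1257019: 1257019 = 23 · 31 · 41 · 43.
φ(23) = 23 − 1 = 22.
φ(31) = 31 − 1 = 30.
φ(41) = 41 − 1 = 40.
φ(43) = 43 − 1 = 42.
Since φ is multiplicative, φ(1257019) = 22 · 30 · 40 · 42 = 1108800.

1108800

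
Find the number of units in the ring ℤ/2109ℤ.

1296

Factor 2109: 2109 = 3 · 19 · 37.
φ(3) = 3 − 1 = 2.
φ(19) = 19 − 1 = 18.
φ(37) = 37 − 1 = 36.
Since φ is multiplicative, φ(2109) = 2 · 18 · 36 = 1296.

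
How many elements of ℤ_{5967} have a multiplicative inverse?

Factor 5967: 5967 = 3**3 * 13 * 17.
φ(5967) = 5967 · (1 − 1/3) · (1 − 1/13) · (1 − 1/17)
       = 5967 · 384/663 = 3456.

3456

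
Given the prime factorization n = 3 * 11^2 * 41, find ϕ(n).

φ(14883) = 14883 · (1 − 1/3) · (1 − 1/11) · (1 − 1/41)
       = 14883 · 800/1353 = 8800.

8800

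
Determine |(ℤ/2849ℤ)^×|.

Factor 2849: 2849 = 7 * 11 * 37.
φ(7) = 7 − 1 = 6.
φ(11) = 11 − 1 = 10.
φ(37) = 37 − 1 = 36.
φ(2849) = 6 × 10 × 36 = 2160.

2160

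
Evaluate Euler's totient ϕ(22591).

20160

22591 = 19 * 29 * 41.
φ(19) = 19 − 1 = 18.
φ(29) = 29 − 1 = 28.
φ(41) = 41 − 1 = 40.
φ(22591) = 18 × 28 × 40 = 20160.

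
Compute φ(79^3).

φ(79^3) = 79^2·(79−1) = 6241·78 = 486798.

486798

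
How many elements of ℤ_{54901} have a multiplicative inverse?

54901 = 7 · 11 · 23 · 31.
φ(7) = 7 − 1 = 6.
φ(11) = 11 − 1 = 10.
φ(23) = 23 − 1 = 22.
φ(31) = 31 − 1 = 30.
φ(54901) = 6 × 10 × 22 × 30 = 39600.

39600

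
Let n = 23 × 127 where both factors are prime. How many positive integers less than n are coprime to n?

2772

φ(pq) = (p−1)(q−1) = 22 · 126 = 2772.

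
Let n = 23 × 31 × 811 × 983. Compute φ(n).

φ(23) = 23 − 1 = 22.
φ(31) = 31 − 1 = 30.
φ(811) = 811 − 1 = 810.
φ(983) = 983 − 1 = 982.
Multiply: 22 · 30 · 810 · 982 = 524977200.

524977200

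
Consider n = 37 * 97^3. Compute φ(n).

32517504

φ(33768901) = 33768901 · (1 − 1/37) · (1 − 1/97)
       = 33768901 · 3456/3589 = 32517504.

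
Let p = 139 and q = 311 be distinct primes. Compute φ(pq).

42780

φ(n) = (p − 1)(q − 1) = (139−1)(311−1) = 138·310 = 42780.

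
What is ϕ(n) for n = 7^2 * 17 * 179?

φ(149107) = 149107 · (1 − 1/7) · (1 − 1/17) · (1 − 1/179)
       = 149107 · 17088/21301 = 119616.

119616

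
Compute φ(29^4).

682892

φ(707281) = 707281 · (1 − 1/29)
       = 707281 · 28/29 = 682892.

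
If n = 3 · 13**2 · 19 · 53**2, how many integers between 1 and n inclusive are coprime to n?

15477696

φ(3) = 3 − 1 = 2.
φ(13^2) = 13^2 − 13^1 = 169 − 13 = 156.
φ(19) = 19 − 1 = 18.
φ(53^2) = 53^2 − 53^1 = 2809 − 53 = 2756.
Multiply: 2 · 156 · 18 · 2756 = 15477696.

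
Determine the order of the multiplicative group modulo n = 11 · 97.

φ(1067) = 1067 · (1 − 1/11) · (1 − 1/97)
       = 1067 · 960/1067 = 960.

960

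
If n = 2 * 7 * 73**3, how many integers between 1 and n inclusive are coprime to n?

2302128

φ(2) = 2 − 1 = 1.
φ(7) = 7 − 1 = 6.
φ(73^3) = 73^3 − 73^2 = 389017 − 5329 = 383688.
Multiply: 1 · 6 · 383688 = 2302128.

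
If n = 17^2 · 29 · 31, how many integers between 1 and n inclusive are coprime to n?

228480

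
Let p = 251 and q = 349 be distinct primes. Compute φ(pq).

87000

φ(n) = (p − 1)(q − 1) = (251−1)(349−1) = 250·348 = 87000.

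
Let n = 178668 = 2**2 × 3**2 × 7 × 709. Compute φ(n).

50976

φ(2^2) = 2^2 − 2^1 = 4 − 2 = 2.
φ(3^2) = 3^2 − 3^1 = 9 − 3 = 6.
φ(7) = 7 − 1 = 6.
φ(709) = 709 − 1 = 708.
Multiply: 2 · 6 · 6 · 708 = 50976.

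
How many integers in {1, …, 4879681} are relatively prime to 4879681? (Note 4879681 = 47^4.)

φ(47^4) = 47^3·(47−1) = 103823·46 = 4775858.

4775858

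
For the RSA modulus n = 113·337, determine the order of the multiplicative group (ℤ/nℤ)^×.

37632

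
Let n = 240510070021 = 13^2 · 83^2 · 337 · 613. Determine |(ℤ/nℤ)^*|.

218326897152

φ(240510070021) = 240510070021 · (1 − 1/13) · (1 − 1/83) · (1 − 1/337) · (1 − 1/613)
       = 240510070021 · 202341888/222900899 = 218326897152.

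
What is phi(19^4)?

123462

φ(130321) = 130321 · (1 − 1/19)
       = 130321 · 18/19 = 123462.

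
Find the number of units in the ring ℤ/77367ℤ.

46080

Prime factorization: 77367 = 3 · 17 · 37 · 41.
φ(3) = 3 − 1 = 2.
φ(17) = 17 − 1 = 16.
φ(37) = 37 − 1 = 36.
φ(41) = 41 − 1 = 40.
φ(77367) = 2 × 16 × 36 × 40 = 46080.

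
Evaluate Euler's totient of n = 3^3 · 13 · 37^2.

287712

φ(480519) = 480519 · (1 − 1/3) · (1 − 1/13) · (1 − 1/37)
       = 480519 · 864/1443 = 287712.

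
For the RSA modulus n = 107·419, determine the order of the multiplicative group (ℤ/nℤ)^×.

For distinct primes, φ(pq) = (p−1)(q−1) = 106 × 418 = 44308.

44308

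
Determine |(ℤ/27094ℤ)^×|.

11880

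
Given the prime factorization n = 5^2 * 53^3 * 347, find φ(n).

φ(5^2) = 5^2 − 5^1 = 25 − 5 = 20.
φ(53^3) = 53^3 − 53^2 = 148877 − 2809 = 146068.
φ(347) = 347 − 1 = 346.
φ(1291507975) = 20 × 146068 × 346 = 1010790560.

1010790560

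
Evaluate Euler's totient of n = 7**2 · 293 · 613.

7505568

φ(8800841) = 8800841 · (1 − 1/7) · (1 − 1/293) · (1 − 1/613)
       = 8800841 · 1072224/1257263 = 7505568.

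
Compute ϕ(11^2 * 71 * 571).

φ(11^2) = 11^1·(11−1) = 11·10 = 110.
φ(71) = 71 − 1 = 70.
φ(571) = 571 − 1 = 570.
Multiply: 110 · 70 · 570 = 4389000.

4389000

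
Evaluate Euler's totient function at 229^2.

52212

φ(229^2) = 229^2 − 229^1 = 52441 − 229 = 52212.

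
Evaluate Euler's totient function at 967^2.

φ(935089) = 935089 · (1 − 1/967)
       = 935089 · 966/967 = 934122.

934122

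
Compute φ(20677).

First factor: 20677 = 23 * 29 * 31.
φ(23) = 23 − 1 = 22.
φ(29) = 29 − 1 = 28.
φ(31) = 31 − 1 = 30.
φ(20677) = 22 × 28 × 30 = 18480.

18480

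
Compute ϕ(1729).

1296

1729 = 7 * 13 * 19.
φ(7) = 7 − 1 = 6.
φ(13) = 13 − 1 = 12.
φ(19) = 19 − 1 = 18.
Multiply: 6 · 12 · 18 = 1296.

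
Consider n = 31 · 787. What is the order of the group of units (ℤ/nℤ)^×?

23580

φ(24397) = 24397 · (1 − 1/31) · (1 − 1/787)
       = 24397 · 23580/24397 = 23580.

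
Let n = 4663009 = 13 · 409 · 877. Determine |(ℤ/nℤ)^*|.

4288896

φ(13) = 13 − 1 = 12.
φ(409) = 409 − 1 = 408.
φ(877) = 877 − 1 = 876.
Multiply: 12 · 408 · 876 = 4288896.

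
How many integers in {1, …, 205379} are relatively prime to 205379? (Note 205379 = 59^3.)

201898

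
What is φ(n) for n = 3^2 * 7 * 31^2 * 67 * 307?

φ(3^2) = 3^2 − 3^1 = 9 − 3 = 6.
φ(7) = 7 − 1 = 6.
φ(31^2) = 31^1·(31−1) = 31·30 = 930.
φ(67) = 67 − 1 = 66.
φ(307) = 307 − 1 = 306.
Since φ is multiplicative, φ(1245308967) = 6 · 6 · 930 · 66 · 306 = 676162080.

676162080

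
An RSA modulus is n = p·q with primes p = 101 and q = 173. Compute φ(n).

17200

φ(n) = (p − 1)(q − 1) = (101−1)(173−1) = 100·172 = 17200.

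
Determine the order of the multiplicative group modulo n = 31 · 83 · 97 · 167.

φ(41680027) = 41680027 · (1 − 1/31) · (1 − 1/83) · (1 − 1/97) · (1 − 1/167)
       = 41680027 · 39202560/41680027 = 39202560.

39202560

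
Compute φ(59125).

42000

59125 = 5^3 * 11 * 43.
φ(5^3) = 5^2·(5−1) = 25·4 = 100.
φ(11) = 11 − 1 = 10.
φ(43) = 43 − 1 = 42.
Since φ is multiplicative, φ(59125) = 100 · 10 · 42 = 42000.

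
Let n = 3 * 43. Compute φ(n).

φ(3) = 3 − 1 = 2.
φ(43) = 43 − 1 = 42.
Multiply: 2 · 42 = 84.

84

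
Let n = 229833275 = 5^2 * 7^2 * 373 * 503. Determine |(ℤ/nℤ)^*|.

156864960

φ(229833275) = 229833275 · (1 − 1/5) · (1 − 1/7) · (1 − 1/373) · (1 − 1/503)
       = 229833275 · 4481856/6566665 = 156864960.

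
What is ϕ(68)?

68 = 2^2 * 17.
φ(68) = 68 · (1 − 1/2) · (1 − 1/17)
       = 68 · 16/34 = 32.

32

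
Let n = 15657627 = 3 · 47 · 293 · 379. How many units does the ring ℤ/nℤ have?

10154592

φ(15657627) = 15657627 · (1 − 1/3) · (1 − 1/47) · (1 − 1/293) · (1 − 1/379)
       = 15657627 · 10154592/15657627 = 10154592.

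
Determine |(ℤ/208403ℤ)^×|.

168960

First factor: 208403 = 13 · 17 · 23 · 41.
φ(13) = 13 − 1 = 12.
φ(17) = 17 − 1 = 16.
φ(23) = 23 − 1 = 22.
φ(41) = 41 − 1 = 40.
Multiply: 12 · 16 · 22 · 40 = 168960.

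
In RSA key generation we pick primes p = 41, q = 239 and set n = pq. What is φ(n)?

9520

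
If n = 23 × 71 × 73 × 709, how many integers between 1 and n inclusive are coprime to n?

78503040

φ(23) = 23 − 1 = 22.
φ(71) = 71 − 1 = 70.
φ(73) = 73 − 1 = 72.
φ(709) = 709 − 1 = 708.
Since φ is multiplicative, φ(84519181) = 22 · 70 · 72 · 708 = 78503040.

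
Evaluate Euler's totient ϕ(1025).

First factor: 1025 = 5^2 * 41.
φ(5^2) = 5^2 − 5^1 = 25 − 5 = 20.
φ(41) = 41 − 1 = 40.
φ(1025) = 20 × 40 = 800.

800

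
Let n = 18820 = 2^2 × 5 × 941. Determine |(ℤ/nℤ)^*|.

φ(18820) = 18820 · (1 − 1/2) · (1 − 1/5) · (1 − 1/941)
       = 18820 · 3760/9410 = 7520.

7520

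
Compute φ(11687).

Factor 11687: 11687 = 13 * 29 * 31.
φ(11687) = 11687 · (1 − 1/13) · (1 − 1/29) · (1 − 1/31)
       = 11687 · 10080/11687 = 10080.

10080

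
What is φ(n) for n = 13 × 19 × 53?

11232

φ(13) = 13 − 1 = 12.
φ(19) = 19 − 1 = 18.
φ(53) = 53 − 1 = 52.
Since φ is multiplicative, φ(13091) = 12 · 18 · 52 = 11232.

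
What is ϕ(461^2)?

φ(461^2) = 461^2 − 461^1 = 212521 − 461 = 212060.

212060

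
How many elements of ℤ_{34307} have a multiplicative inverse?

26208

Prime factorization: 34307 = 7 · 13^2 · 29.
φ(7) = 7 − 1 = 6.
φ(13^2) = 13^2 − 13^1 = 169 − 13 = 156.
φ(29) = 29 − 1 = 28.
φ(34307) = 6 × 156 × 28 = 26208.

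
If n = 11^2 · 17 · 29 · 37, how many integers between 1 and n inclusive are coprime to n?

1774080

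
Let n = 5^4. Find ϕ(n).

500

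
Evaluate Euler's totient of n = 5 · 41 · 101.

φ(20705) = 20705 · (1 − 1/5) · (1 − 1/41) · (1 − 1/101)
       = 20705 · 16000/20705 = 16000.

16000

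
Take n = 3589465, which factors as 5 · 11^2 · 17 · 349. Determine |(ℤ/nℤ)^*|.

φ(3589465) = 3589465 · (1 − 1/5) · (1 − 1/11) · (1 − 1/17) · (1 − 1/349)
       = 3589465 · 222720/326315 = 2449920.

2449920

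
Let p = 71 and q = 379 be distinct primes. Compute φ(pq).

26460

For distinct primes, φ(pq) = (p−1)(q−1) = 70 × 378 = 26460.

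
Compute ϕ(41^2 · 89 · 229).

32904960

φ(34260461) = 34260461 · (1 − 1/41) · (1 − 1/89) · (1 − 1/229)
       = 34260461 · 802560/835621 = 32904960.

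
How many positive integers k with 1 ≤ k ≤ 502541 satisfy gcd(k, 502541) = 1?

423360

Factor 502541: 502541 = 13 × 29 × 31 × 43.
φ(13) = 13 − 1 = 12.
φ(29) = 29 − 1 = 28.
φ(31) = 31 − 1 = 30.
φ(43) = 43 − 1 = 42.
Since φ is multiplicative, φ(502541) = 12 · 28 · 30 · 42 = 423360.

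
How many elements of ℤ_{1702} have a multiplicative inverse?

792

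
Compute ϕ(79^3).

φ(79^3) = 79^2·(79−1) = 6241·78 = 486798.

486798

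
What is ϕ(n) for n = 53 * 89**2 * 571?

232140480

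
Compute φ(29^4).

682892

φ(29^4) = 29^4 − 29^3 = 707281 − 24389 = 682892.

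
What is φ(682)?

300

First factor: 682 = 2 · 11 · 31.
φ(2) = 2 − 1 = 1.
φ(11) = 11 − 1 = 10.
φ(31) = 31 − 1 = 30.
Multiply: 1 · 10 · 30 = 300.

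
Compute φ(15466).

Prime factorization: 15466 = 2 * 11 * 19 * 37.
φ(15466) = 15466 · (1 − 1/2) · (1 − 1/11) · (1 − 1/19) · (1 − 1/37)
       = 15466 · 6480/15466 = 6480.

6480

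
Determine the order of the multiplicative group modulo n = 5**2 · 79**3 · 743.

φ(5^2) = 5^2 − 5^1 = 25 − 5 = 20.
φ(79^3) = 79^3 − 79^2 = 493039 − 6241 = 486798.
φ(743) = 743 − 1 = 742.
Since φ is multiplicative, φ(9158199425) = 20 · 486798 · 742 = 7224082320.

7224082320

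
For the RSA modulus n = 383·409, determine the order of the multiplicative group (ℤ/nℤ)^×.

155856

For distinct primes, φ(pq) = (p−1)(q−1) = 382 × 408 = 155856.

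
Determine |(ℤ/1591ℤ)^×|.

1591 = 37 * 43.
φ(1591) = 1591 · (1 − 1/37) · (1 − 1/43)
       = 1591 · 1512/1591 = 1512.

1512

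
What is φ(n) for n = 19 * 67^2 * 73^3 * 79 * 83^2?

16212724671521664

φ(18057393526074757) = 18057393526074757 · (1 − 1/19) · (1 − 1/67) · (1 − 1/73) · (1 − 1/79) · (1 − 1/83)
       = 18057393526074757 · 547088256/609335453 = 16212724671521664.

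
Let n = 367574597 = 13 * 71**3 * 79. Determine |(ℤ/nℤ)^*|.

330286320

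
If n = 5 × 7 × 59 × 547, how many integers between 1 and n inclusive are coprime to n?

φ(5) = 5 − 1 = 4.
φ(7) = 7 − 1 = 6.
φ(59) = 59 − 1 = 58.
φ(547) = 547 − 1 = 546.
Since φ is multiplicative, φ(1129555) = 4 · 6 · 58 · 546 = 760032.

760032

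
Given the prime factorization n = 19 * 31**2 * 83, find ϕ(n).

1372680

φ(1515497) = 1515497 · (1 − 1/19) · (1 − 1/31) · (1 − 1/83)
       = 1515497 · 44280/48887 = 1372680.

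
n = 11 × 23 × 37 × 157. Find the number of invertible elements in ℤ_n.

φ(1469677) = 1469677 · (1 − 1/11) · (1 − 1/23) · (1 − 1/37) · (1 − 1/157)
       = 1469677 · 1235520/1469677 = 1235520.

1235520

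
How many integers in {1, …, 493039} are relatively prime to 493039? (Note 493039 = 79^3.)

486798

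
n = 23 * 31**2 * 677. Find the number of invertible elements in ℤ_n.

13830960

φ(23) = 23 − 1 = 22.
φ(31^2) = 31^1·(31−1) = 31·30 = 930.
φ(677) = 677 − 1 = 676.
Since φ is multiplicative, φ(14963731) = 22 · 930 · 676 = 13830960.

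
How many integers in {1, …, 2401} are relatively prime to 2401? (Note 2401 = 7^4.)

2058

φ(2401) = 2401 · (1 − 1/7)
       = 2401 · 6/7 = 2058.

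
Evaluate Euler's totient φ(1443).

1443 = 3 × 13 × 37.
φ(3) = 3 − 1 = 2.
φ(13) = 13 − 1 = 12.
φ(37) = 37 − 1 = 36.
Multiply: 2 · 12 · 36 = 864.

864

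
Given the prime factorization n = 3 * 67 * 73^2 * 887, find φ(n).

614699712

φ(3) = 3 − 1 = 2.
φ(67) = 67 − 1 = 66.
φ(73^2) = 73^2 − 73^1 = 5329 − 73 = 5256.
φ(887) = 887 − 1 = 886.
Since φ is multiplicative, φ(950091423) = 2 · 66 · 5256 · 886 = 614699712.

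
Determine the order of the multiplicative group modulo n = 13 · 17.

φ(13) = 13 − 1 = 12.
φ(17) = 17 − 1 = 16.
Since φ is multiplicative, φ(221) = 12 · 16 = 192.

192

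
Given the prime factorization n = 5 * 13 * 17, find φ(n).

768

φ(5) = 5 − 1 = 4.
φ(13) = 13 − 1 = 12.
φ(17) = 17 − 1 = 16.
Multiply: 4 · 12 · 16 = 768.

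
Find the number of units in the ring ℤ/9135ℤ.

First factor: 9135 = 3^2 · 5 · 7 · 29.
φ(9135) = 9135 · (1 − 1/3) · (1 − 1/5) · (1 − 1/7) · (1 − 1/29)
       = 9135 · 1344/3045 = 4032.

4032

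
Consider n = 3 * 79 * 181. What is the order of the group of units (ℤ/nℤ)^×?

28080

φ(42897) = 42897 · (1 − 1/3) · (1 − 1/79) · (1 − 1/181)
       = 42897 · 28080/42897 = 28080.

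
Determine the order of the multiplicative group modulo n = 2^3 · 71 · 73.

20160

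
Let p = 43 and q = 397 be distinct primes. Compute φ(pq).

For distinct primes, φ(pq) = (p−1)(q−1) = 42 × 396 = 16632.

16632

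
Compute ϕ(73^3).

383688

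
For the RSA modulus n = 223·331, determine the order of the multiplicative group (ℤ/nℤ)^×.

φ(223) = 223 − 1 = 222.
φ(331) = 331 − 1 = 330.
Since φ is multiplicative, φ(73813) = 222 · 330 = 73260.

73260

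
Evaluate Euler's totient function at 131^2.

φ(131^2) = 131^1·(131−1) = 131·130 = 17030.

17030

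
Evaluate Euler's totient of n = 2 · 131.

φ(262) = 262 · (1 − 1/2) · (1 − 1/131)
       = 262 · 130/262 = 130.

130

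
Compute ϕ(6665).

5040

Prime factorization: 6665 = 5 · 31 · 43.
φ(5) = 5 − 1 = 4.
φ(31) = 31 − 1 = 30.
φ(43) = 43 − 1 = 42.
φ(6665) = 4 × 30 × 42 = 5040.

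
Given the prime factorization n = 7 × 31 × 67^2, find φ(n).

795960

φ(974113) = 974113 · (1 − 1/7) · (1 − 1/31) · (1 − 1/67)
       = 974113 · 11880/14539 = 795960.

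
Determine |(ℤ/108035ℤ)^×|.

76800

Factor 108035: 108035 = 5 * 17 * 31 * 41.
φ(108035) = 108035 · (1 − 1/5) · (1 − 1/17) · (1 − 1/31) · (1 − 1/41)
       = 108035 · 76800/108035 = 76800.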